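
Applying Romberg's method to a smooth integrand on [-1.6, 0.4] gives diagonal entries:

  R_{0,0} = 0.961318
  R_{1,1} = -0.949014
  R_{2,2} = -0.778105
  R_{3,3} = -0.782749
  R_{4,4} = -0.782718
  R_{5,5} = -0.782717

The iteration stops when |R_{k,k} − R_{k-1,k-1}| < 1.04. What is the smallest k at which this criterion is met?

|R_{1,1} − R_{0,0}| = 1.910332 ≥ 1.04
|R_{2,2} − R_{1,1}| = 0.170909 < 1.04

k = 2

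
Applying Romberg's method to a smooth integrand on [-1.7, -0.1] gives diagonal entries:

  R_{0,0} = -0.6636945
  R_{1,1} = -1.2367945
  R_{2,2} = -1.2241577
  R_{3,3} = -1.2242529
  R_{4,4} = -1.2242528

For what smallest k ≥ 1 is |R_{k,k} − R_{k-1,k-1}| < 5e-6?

k = 4

|R_{1,1} − R_{0,0}| = 0.5731000 ≥ 5e-6
|R_{2,2} − R_{1,1}| = 0.0126368 ≥ 5e-6
|R_{3,3} − R_{2,2}| = 0.0000952 ≥ 5e-6
|R_{4,4} − R_{3,3}| = 0.0000001 < 5e-6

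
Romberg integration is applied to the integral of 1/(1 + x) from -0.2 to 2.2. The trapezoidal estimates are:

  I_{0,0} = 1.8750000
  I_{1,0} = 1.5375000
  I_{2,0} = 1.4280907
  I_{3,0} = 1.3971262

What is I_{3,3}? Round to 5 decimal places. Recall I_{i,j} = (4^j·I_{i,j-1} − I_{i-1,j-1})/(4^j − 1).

Richardson extrapolation on the trapezoidal column (denominator 4−1=3):
I_{1,1} = (4·1.5375000 − 1.8750000) / 3 = 1.4250000
I_{2,1} = (4·1.4280907 − 1.5375000) / 3 = 1.3916209
I_{3,1} = 1.3971262 + (1.3971262 − 1.4280907)/3 = 1.3868047
I_{2,2} = 1.3916209 + (1.3916209 − 1.4250000)/15 = 1.3893956
I_{3,2} = 1.3868047 + (1.3868047 − 1.3916209)/15 = 1.3864836
I_{3,3} = 1.3864836 + (1.3864836 − 1.3893956)/63 = 1.3864374

1.38644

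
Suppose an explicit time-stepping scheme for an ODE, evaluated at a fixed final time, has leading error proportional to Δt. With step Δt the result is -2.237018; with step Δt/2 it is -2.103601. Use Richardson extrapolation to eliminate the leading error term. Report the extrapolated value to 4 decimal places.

-1.9702

The leading error scales as Δt; refining by a factor of 2 reduces it by 2^1 = 2.
Extrapolated value = (2·A(Δt/2) − A(Δt)) / (2 − 1)
= (2·(-2.103601) − (-2.237018)) / 1
= -1.970184 / 1 = -1.970184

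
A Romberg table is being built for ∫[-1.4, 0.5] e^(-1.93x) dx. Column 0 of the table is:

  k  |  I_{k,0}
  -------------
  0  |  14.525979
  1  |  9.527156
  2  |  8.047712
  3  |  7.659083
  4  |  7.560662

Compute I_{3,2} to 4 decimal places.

7.5279

I_{2,1} = (4·8.047712 − 9.527156) / 3 = 7.554564
I_{3,1} = 7.659083 + (7.659083 − 8.047712)/3 = 7.529540
I_{3,2} = 7.529540 + (7.529540 − 7.554564)/15 = 7.527872
(Column j=1 coincides with Simpson's rule on the same nodes.)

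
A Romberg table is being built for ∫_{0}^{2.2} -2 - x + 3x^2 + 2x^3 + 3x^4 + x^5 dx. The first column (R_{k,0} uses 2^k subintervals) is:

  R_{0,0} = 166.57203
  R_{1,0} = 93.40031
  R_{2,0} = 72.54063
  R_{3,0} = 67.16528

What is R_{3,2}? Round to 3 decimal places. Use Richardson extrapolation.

Richardson extrapolation on the trapezoidal column (denominator 4−1=3):
R_{2,1} = 72.54063 + (72.54063 − 93.40031)/3 = 65.58740
R_{3,1} = 67.16528 + (67.16528 − 72.54063)/3 = 65.37350
R_{3,2} = 65.37350 + (65.37350 − 65.58740)/15 = 65.35924

65.359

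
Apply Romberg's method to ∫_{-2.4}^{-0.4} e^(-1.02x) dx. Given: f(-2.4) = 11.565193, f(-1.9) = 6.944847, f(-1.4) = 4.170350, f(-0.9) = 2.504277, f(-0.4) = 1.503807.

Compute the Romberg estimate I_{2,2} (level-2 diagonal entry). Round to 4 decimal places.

9.8644

I_{0,0} (trapezoid, 1 panel, h=2.0000): 13.069000
I_{1,0} (trapezoid, 2 panels, h=1.0000): 10.704850
I_{2,0} (trapezoid, 4 panels, h=0.5000): 10.076987
I_{1,1} = 10.704850 + (10.704850 − 13.069000)/3 = 9.916800
I_{2,1} = 10.076987 + (10.076987 − 10.704850)/3 = 9.867699
I_{2,2} = 9.867699 + (9.867699 − 9.916800)/15 = 9.864426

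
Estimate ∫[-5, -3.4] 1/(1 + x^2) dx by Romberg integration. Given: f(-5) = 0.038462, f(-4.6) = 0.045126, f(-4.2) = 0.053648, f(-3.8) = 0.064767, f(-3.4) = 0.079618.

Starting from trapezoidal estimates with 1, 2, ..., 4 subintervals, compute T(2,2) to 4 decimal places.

T(0,0) (trapezoid, 1 panel, h=1.6000): 0.094464
T(1,0) (trapezoid, 2 panels, h=0.8000): 0.090150
T(2,0) (trapezoid, 4 panels, h=0.4000): 0.089032
T(1,1) = 0.090150 + (0.090150 − 0.094464)/3 = 0.088712
T(2,1) = 0.089032 + (0.089032 − 0.090150)/3 = 0.088659
T(2,2) = 0.088659 + (0.088659 − 0.088712)/15 = 0.088655

0.0887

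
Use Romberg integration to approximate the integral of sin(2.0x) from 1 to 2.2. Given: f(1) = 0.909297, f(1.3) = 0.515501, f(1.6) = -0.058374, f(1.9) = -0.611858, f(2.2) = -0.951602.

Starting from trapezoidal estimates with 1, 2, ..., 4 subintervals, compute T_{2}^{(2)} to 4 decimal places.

-0.0544

T_{0}^{(0)} (trapezoid, 1 panel, h=1.2000): -0.025383
T_{1}^{(0)} (trapezoid, 2 panels, h=0.6000): -0.047716
T_{2}^{(0)} (trapezoid, 4 panels, h=0.3000): -0.052765
T_{1}^{(1)} = -0.047716 + (-0.047716 − (-0.025383))/3 = -0.055160
T_{2}^{(1)} = -0.052765 + (-0.052765 − (-0.047716))/3 = -0.054448
T_{2}^{(2)} = -0.054448 + (-0.054448 − (-0.055160))/15 = -0.054401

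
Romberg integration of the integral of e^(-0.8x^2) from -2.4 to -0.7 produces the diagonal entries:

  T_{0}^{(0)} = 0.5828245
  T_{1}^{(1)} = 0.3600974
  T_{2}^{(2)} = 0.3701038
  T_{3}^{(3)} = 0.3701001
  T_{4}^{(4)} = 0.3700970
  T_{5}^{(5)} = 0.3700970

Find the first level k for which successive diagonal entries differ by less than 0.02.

|T_{1}^{(1)} − T_{0}^{(0)}| = 0.2227271 ≥ 0.02
|T_{2}^{(2)} − T_{1}^{(1)}| = 0.0100064 < 0.02

k = 2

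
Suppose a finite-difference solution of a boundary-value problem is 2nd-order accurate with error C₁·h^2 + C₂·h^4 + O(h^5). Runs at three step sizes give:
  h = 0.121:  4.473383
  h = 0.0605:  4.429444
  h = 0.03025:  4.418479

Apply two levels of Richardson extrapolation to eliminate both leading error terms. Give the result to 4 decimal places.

4.4148

First eliminate the h^2 term (factor 2^2 = 4):
  B₁ = (4·4.429444 − 4.473383)/3 = 4.414798
  B₂ = (4·4.418479 − 4.429444)/3 = 4.414824
Then eliminate the h^4 term (factor 2^4 = 16):
  (16·4.414824 − 4.414798)/15 = 4.414826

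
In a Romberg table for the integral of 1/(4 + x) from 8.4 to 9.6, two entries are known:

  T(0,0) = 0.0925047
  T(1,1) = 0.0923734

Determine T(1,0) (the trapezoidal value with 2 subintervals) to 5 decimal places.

From T(1,1) = (4·T(1,0) − T(0,0))/3, solve for T(1,0):
4·T(1,0) = 3·0.0923734 + 0.0925047 = 0.3696249
T(1,0) = 0.0924062

0.09241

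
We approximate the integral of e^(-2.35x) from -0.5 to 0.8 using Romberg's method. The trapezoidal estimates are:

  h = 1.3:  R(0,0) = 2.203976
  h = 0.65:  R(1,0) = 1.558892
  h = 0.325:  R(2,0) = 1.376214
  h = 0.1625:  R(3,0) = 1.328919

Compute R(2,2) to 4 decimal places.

1.3134

Richardson extrapolation on the trapezoidal column (denominator 4−1=3):
R(1,1) = 1.558892 + (1.558892 − 2.203976)/3 = 1.343864
R(2,1) = 1.376214 + (1.376214 − 1.558892)/3 = 1.315321
R(2,2) = 1.315321 + (1.315321 − 1.343864)/15 = 1.313418
(Column j=1 coincides with Simpson's rule on the same nodes.)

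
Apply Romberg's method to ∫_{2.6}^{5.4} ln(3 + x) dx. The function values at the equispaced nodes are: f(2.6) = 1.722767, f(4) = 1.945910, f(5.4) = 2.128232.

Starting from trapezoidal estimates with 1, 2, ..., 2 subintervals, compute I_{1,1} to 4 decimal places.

I_{0,0} (trapezoid, 1 panel, h=2.8000): 5.391399
I_{1,0} (trapezoid, 2 panels, h=1.4000): 5.419973
I_{1,1} = 5.419973 + (5.419973 − 5.391399)/3 = 5.429498

5.4295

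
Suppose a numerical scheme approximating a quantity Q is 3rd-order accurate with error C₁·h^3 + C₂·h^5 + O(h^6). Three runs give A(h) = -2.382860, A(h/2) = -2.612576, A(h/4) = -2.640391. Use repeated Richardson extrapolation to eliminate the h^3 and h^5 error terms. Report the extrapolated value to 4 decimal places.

-2.6443

First eliminate the h^3 term (factor 2^3 = 8):
  B₁ = (8·(-2.612576) − (-2.382860))/7 = -2.645393
  B₂ = (8·(-2.640391) − (-2.612576))/7 = -2.644365
Then eliminate the h^5 term (factor 2^5 = 32):
  (32·(-2.644365) − (-2.645393))/31 = -2.644332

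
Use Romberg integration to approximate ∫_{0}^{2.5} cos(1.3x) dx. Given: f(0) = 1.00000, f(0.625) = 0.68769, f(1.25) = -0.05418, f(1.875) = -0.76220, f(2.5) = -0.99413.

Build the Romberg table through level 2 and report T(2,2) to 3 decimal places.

-0.083

T(0,0) (trapezoid, 1 panel, h=2.5000): 0.00734
T(1,0) (trapezoid, 2 panels, h=1.2500): -0.06406
T(2,0) (trapezoid, 4 panels, h=0.6250): -0.07860
T(1,1) = -0.06406 + (-0.06406 − 0.00734)/3 = -0.08786
T(2,1) = -0.07860 + (-0.07860 − (-0.06406))/3 = -0.08345
T(2,2) = -0.08345 + (-0.08345 − (-0.08786))/15 = -0.08316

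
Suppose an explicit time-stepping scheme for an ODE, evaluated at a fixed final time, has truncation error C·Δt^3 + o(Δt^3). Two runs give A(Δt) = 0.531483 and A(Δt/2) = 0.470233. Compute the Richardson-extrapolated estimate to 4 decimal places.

0.4615

Extrapolated value = (8·A(Δt/2) − A(Δt)) / (8 − 1)
= (8·0.470233 − 0.531483) / 7
= 3.230381 / 7 = 0.461483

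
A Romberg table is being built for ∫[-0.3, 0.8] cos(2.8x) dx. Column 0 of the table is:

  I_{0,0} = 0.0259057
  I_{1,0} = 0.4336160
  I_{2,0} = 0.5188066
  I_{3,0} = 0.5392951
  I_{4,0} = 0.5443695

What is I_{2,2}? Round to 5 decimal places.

0.54572

I_{1,1} = 0.4336160 + (0.4336160 − 0.0259057)/3 = 0.5695194
I_{2,1} = (4·0.5188066 − 0.4336160) / 3 = 0.5472035
I_{2,2} = (16·0.5472035 − 0.5695194) / 15 = 0.5457158
(Column j=1 coincides with Simpson's rule on the same nodes.)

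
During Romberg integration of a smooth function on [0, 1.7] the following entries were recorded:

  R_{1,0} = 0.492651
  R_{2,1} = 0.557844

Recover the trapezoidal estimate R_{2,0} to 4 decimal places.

0.5415

From R_{2,1} = (4·R_{2,0} − R_{1,0})/3, solve for R_{2,0}:
4·R_{2,0} = 3·0.557844 + 0.492651 = 2.166183
R_{2,0} = 0.541546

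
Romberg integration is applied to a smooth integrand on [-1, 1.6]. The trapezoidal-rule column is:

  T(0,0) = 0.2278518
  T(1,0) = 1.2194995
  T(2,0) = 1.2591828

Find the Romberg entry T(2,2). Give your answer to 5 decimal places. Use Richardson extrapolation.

T(1,1) = 1.2194995 + (1.2194995 − 0.2278518)/3 = 1.5500487
T(2,1) = 1.2591828 + (1.2591828 − 1.2194995)/3 = 1.2724106
T(2,2) = 1.2724106 + (1.2724106 − 1.5500487)/15 = 1.2539014
(Column j=1 coincides with Simpson's rule on the same nodes.)

1.25390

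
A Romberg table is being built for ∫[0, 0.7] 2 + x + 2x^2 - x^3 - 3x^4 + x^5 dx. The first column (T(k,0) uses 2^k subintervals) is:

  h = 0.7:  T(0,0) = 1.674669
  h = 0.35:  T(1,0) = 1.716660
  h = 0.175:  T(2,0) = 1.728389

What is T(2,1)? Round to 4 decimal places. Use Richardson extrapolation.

1.7323

T(2,1) = 1.728389 + (1.728389 − 1.716660)/3 = 1.732299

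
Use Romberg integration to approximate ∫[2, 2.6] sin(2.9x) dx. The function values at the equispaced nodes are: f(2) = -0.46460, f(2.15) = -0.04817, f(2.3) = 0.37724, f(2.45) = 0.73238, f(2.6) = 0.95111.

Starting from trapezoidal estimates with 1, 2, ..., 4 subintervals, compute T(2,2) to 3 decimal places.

T(0,0) (trapezoid, 1 panel, h=0.6000): 0.14595
T(1,0) (trapezoid, 2 panels, h=0.3000): 0.18615
T(2,0) (trapezoid, 4 panels, h=0.1500): 0.19571
T(1,1) = 0.18615 + (0.18615 − 0.14595)/3 = 0.19955
T(2,1) = 0.19571 + (0.19571 − 0.18615)/3 = 0.19890
T(2,2) = 0.19890 + (0.19890 − 0.19955)/15 = 0.19886

0.199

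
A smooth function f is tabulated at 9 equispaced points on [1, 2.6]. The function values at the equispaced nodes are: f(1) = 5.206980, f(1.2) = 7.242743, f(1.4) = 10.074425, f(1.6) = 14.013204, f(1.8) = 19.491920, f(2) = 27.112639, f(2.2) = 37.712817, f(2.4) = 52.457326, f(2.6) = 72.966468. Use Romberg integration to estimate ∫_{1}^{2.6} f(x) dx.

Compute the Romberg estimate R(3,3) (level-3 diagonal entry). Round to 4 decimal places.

41.0664

R(0,0) (trapezoid, 1 panel, h=1.6000): 62.538758
R(1,0) (trapezoid, 2 panels, h=0.8000): 46.862915
R(2,0) (trapezoid, 4 panels, h=0.4000): 42.546354
R(3,0) (trapezoid, 8 panels, h=0.2000): 41.438360
R(1,1) = 46.862915 + (46.862915 − 62.538758)/3 = 41.637634
R(2,1) = 42.546354 + (42.546354 − 46.862915)/3 = 41.107500
R(3,1) = 41.438360 + (41.438360 − 42.546354)/3 = 41.069029
R(2,2) = 41.107500 + (41.107500 − 41.637634)/15 = 41.072158
R(3,2) = 41.069029 + (41.069029 − 41.107500)/15 = 41.066464
R(3,3) = 41.066464 + (41.066464 − 41.072158)/63 = 41.066374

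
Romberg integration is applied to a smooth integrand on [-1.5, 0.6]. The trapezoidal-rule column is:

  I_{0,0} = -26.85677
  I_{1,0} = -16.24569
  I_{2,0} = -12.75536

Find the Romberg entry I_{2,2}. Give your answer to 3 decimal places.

-11.517

Richardson extrapolation on the trapezoidal column (denominator 4−1=3):
I_{1,1} = -16.24569 + (-16.24569 − (-26.85677))/3 = -12.70866
I_{2,1} = (4·(-12.75536) − (-16.24569)) / 3 = -11.59192
I_{2,2} = (16·(-11.59192) − (-12.70866)) / 15 = -11.51747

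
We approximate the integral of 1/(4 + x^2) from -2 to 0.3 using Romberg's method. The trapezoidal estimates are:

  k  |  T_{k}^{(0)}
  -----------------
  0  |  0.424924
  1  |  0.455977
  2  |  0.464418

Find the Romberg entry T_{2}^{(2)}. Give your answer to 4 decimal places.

0.4673

Richardson extrapolation on the trapezoidal column (denominator 4−1=3):
T_{1}^{(1)} = (4·0.455977 − 0.424924) / 3 = 0.466328
T_{2}^{(1)} = (4·0.464418 − 0.455977) / 3 = 0.467232
T_{2}^{(2)} = 0.467232 + (0.467232 − 0.466328)/15 = 0.467292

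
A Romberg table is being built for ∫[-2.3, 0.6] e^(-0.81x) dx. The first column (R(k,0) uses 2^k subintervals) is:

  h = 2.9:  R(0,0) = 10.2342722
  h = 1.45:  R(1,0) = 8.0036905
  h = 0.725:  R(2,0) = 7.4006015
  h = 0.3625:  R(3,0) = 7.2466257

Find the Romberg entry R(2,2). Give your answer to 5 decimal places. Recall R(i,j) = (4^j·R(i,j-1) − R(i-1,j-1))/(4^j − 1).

R(1,1) = 8.0036905 + (8.0036905 − 10.2342722)/3 = 7.2601633
R(2,1) = 7.4006015 + (7.4006015 − 8.0036905)/3 = 7.1995718
R(2,2) = 7.1995718 + (7.1995718 − 7.2601633)/15 = 7.1955324

7.19553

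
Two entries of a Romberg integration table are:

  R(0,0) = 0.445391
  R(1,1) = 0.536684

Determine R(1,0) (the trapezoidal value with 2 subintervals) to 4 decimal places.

From R(1,1) = (4·R(1,0) − R(0,0))/3, solve for R(1,0):
4·R(1,0) = 3·0.536684 + 0.445391 = 2.055443
R(1,0) = 0.513861

0.5139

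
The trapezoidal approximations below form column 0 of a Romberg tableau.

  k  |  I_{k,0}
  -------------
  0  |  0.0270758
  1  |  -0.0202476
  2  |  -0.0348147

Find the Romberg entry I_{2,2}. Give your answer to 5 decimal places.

-0.03991

I_{1,1} = (4·(-0.0202476) − 0.0270758) / 3 = -0.0360221
I_{2,1} = (4·(-0.0348147) − (-0.0202476)) / 3 = -0.0396704
I_{2,2} = (16·(-0.0396704) − (-0.0360221)) / 15 = -0.0399136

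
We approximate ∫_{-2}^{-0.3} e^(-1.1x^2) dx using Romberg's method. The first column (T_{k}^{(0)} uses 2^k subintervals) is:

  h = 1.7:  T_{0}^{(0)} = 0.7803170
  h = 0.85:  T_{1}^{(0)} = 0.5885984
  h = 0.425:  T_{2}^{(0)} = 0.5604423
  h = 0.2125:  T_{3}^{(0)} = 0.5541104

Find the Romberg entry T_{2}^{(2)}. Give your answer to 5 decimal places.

0.55281

T_{1}^{(1)} = (4·0.5885984 − 0.7803170) / 3 = 0.5246922
T_{2}^{(1)} = (4·0.5604423 − 0.5885984) / 3 = 0.5510569
T_{2}^{(2)} = (16·0.5510569 − 0.5246922) / 15 = 0.5528145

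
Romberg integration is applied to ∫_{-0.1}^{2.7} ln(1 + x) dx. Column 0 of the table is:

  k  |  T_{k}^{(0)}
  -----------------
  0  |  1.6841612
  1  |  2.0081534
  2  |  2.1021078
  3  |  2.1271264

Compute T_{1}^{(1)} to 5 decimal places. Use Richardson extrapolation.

Richardson extrapolation on the trapezoidal column (denominator 4−1=3):
T_{1}^{(1)} = (4·2.0081534 − 1.6841612) / 3 = 2.1161508
(Column j=1 coincides with Simpson's rule on the same nodes.)

2.11615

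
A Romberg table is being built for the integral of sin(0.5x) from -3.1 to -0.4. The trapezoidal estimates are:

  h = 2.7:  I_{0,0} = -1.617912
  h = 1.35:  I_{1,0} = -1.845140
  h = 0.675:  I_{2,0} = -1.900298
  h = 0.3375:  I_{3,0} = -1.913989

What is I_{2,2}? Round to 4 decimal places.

-1.9185

Richardson extrapolation on the trapezoidal column (denominator 4−1=3):
I_{1,1} = -1.845140 + (-1.845140 − (-1.617912))/3 = -1.920883
I_{2,1} = -1.900298 + (-1.900298 − (-1.845140))/3 = -1.918684
I_{2,2} = -1.918684 + (-1.918684 − (-1.920883))/15 = -1.918537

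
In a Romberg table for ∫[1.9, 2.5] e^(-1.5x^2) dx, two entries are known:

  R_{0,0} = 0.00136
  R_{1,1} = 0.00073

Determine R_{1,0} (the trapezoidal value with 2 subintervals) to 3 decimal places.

0.001

From R_{1,1} = (4·R_{1,0} − R_{0,0})/3, solve for R_{1,0}:
4·R_{1,0} = 3·0.00073 + 0.00136 = 0.00355
R_{1,0} = 0.00089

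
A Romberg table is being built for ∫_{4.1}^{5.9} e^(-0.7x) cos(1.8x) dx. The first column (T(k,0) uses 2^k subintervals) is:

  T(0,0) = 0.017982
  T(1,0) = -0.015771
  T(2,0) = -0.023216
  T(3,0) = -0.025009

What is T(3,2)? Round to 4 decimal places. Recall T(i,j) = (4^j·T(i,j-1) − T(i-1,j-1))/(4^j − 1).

-0.0256

T(2,1) = (4·(-0.023216) − (-0.015771)) / 3 = -0.025698
T(3,1) = (4·(-0.025009) − (-0.023216)) / 3 = -0.025607
T(3,2) = -0.025607 + (-0.025607 − (-0.025698))/15 = -0.025601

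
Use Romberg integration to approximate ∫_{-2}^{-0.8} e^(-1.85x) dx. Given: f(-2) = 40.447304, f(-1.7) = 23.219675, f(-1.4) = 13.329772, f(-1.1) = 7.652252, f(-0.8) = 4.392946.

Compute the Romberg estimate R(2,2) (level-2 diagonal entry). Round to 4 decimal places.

19.4899

R(0,0) (trapezoid, 1 panel, h=1.2000): 26.904150
R(1,0) (trapezoid, 2 panels, h=0.6000): 21.449938
R(2,0) (trapezoid, 4 panels, h=0.3000): 19.986547
R(1,1) = 21.449938 + (21.449938 − 26.904150)/3 = 19.631867
R(2,1) = 19.986547 + (19.986547 − 21.449938)/3 = 19.498750
R(2,2) = 19.498750 + (19.498750 − 19.631867)/15 = 19.489876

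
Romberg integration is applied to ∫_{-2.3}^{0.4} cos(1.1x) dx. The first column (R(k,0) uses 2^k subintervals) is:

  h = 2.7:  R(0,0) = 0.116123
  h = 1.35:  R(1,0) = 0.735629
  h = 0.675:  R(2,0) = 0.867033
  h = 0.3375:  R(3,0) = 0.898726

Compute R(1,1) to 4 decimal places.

R(1,1) = (4·0.735629 − 0.116123) / 3 = 0.942131

0.9421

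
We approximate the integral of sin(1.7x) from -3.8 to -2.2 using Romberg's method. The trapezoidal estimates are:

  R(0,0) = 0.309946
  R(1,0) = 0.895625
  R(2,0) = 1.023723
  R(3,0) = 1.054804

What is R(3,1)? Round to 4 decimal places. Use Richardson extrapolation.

R(3,1) = (4·1.054804 − 1.023723) / 3 = 1.065164

1.0652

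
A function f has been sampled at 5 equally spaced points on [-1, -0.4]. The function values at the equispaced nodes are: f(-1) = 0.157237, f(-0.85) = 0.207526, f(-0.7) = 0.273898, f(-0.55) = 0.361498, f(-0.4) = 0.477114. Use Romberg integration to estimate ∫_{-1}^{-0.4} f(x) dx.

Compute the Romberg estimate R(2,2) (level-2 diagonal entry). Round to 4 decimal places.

0.1729

R(0,0) (trapezoid, 1 panel, h=0.6000): 0.190305
R(1,0) (trapezoid, 2 panels, h=0.3000): 0.177322
R(2,0) (trapezoid, 4 panels, h=0.1500): 0.174015
R(1,1) = 0.177322 + (0.177322 − 0.190305)/3 = 0.172994
R(2,1) = 0.174015 + (0.174015 − 0.177322)/3 = 0.172913
R(2,2) = 0.172913 + (0.172913 − 0.172994)/15 = 0.172908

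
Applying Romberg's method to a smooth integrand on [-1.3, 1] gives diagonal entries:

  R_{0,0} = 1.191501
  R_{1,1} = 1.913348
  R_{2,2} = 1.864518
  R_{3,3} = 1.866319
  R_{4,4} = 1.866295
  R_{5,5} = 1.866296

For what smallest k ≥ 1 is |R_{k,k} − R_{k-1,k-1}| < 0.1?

|R_{1,1} − R_{0,0}| = 0.721847 ≥ 0.1
|R_{2,2} − R_{1,1}| = 0.048830 < 0.1

k = 2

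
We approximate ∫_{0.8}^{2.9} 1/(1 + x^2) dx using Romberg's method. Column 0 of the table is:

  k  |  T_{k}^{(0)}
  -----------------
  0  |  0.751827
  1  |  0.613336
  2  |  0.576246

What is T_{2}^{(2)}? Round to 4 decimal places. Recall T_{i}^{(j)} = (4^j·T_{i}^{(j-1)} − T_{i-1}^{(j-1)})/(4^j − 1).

0.5637

Richardson extrapolation on the trapezoidal column (denominator 4−1=3):
T_{1}^{(1)} = 0.613336 + (0.613336 − 0.751827)/3 = 0.567172
T_{2}^{(1)} = 0.576246 + (0.576246 − 0.613336)/3 = 0.563883
T_{2}^{(2)} = (16·0.563883 − 0.567172) / 15 = 0.563664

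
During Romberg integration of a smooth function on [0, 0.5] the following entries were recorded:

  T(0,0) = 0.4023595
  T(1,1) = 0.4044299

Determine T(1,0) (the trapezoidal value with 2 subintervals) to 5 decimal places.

0.40391

From T(1,1) = (4·T(1,0) − T(0,0))/3, solve for T(1,0):
4·T(1,0) = 3·0.4044299 + 0.4023595 = 1.6156492
T(1,0) = 0.4039123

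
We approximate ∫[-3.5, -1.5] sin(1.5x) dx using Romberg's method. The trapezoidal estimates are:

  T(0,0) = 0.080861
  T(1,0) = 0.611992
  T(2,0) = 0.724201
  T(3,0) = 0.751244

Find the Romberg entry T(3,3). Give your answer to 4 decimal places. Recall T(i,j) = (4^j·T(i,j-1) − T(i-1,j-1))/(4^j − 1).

Richardson extrapolation on the trapezoidal column (denominator 4−1=3):
T(1,1) = (4·0.611992 − 0.080861) / 3 = 0.789036
T(2,1) = (4·0.724201 − 0.611992) / 3 = 0.761604
T(3,1) = (4·0.751244 − 0.724201) / 3 = 0.760258
T(2,2) = (16·0.761604 − 0.789036) / 15 = 0.759775
T(3,2) = (16·0.760258 − 0.761604) / 15 = 0.760168
T(3,3) = 0.760168 + (0.760168 − 0.759775)/63 = 0.760174

0.7602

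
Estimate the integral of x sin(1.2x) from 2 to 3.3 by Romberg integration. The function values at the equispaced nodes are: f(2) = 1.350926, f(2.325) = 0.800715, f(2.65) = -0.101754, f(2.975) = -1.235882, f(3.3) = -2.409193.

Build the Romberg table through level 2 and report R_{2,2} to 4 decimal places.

-0.3258

R_{0,0} (trapezoid, 1 panel, h=1.3000): -0.687874
R_{1,0} (trapezoid, 2 panels, h=0.6500): -0.410077
R_{2,0} (trapezoid, 4 panels, h=0.3250): -0.346468
R_{1,1} = -0.410077 + (-0.410077 − (-0.687874))/3 = -0.317478
R_{2,1} = -0.346468 + (-0.346468 − (-0.410077))/3 = -0.325265
R_{2,2} = -0.325265 + (-0.325265 − (-0.317478))/15 = -0.325784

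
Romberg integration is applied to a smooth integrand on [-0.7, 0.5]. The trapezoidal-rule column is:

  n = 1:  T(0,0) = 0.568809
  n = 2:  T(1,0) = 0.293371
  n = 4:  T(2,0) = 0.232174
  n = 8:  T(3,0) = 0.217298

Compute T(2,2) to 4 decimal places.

Richardson extrapolation on the trapezoidal column (denominator 4−1=3):
T(1,1) = (4·0.293371 − 0.568809) / 3 = 0.201558
T(2,1) = (4·0.232174 − 0.293371) / 3 = 0.211775
T(2,2) = 0.211775 + (0.211775 − 0.201558)/15 = 0.212456

0.2125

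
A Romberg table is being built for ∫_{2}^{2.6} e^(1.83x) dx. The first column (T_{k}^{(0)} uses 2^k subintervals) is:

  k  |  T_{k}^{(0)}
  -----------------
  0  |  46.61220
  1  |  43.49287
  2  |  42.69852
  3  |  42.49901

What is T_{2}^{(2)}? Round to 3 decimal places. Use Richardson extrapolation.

42.432

T_{1}^{(1)} = (4·43.49287 − 46.61220) / 3 = 42.45309
T_{2}^{(1)} = (4·42.69852 − 43.49287) / 3 = 42.43374
T_{2}^{(2)} = 42.43374 + (42.43374 − 42.45309)/15 = 42.43245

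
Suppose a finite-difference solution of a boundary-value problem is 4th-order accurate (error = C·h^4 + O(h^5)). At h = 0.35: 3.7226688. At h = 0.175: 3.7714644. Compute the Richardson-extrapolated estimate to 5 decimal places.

Extrapolated value = (16·A(h/2) − A(h)) / (16 − 1)
= (16·3.7714644 − 3.7226688) / 15
= 56.6207616 / 15 = 3.7747174

3.77472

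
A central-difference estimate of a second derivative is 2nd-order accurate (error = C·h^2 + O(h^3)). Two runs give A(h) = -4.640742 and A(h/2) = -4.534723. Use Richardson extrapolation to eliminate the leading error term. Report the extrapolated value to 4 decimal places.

The leading error scales as h^2; refining by a factor of 2 reduces it by 2^2 = 4.
Extrapolated value = (4·A(h/2) − A(h)) / (4 − 1)
= (4·(-4.534723) − (-4.640742)) / 3
= -13.498150 / 3 = -4.499383

-4.4994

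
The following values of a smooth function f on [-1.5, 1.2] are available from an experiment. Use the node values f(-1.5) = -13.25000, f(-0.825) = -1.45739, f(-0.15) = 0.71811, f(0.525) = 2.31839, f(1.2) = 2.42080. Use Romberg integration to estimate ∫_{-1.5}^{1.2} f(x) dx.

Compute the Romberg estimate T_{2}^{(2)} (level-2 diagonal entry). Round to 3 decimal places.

-1.189

T_{0}^{(0)} (trapezoid, 1 panel, h=2.7000): -14.61942
T_{1}^{(0)} (trapezoid, 2 panels, h=1.3500): -6.34026
T_{2}^{(0)} (trapezoid, 4 panels, h=0.6750): -2.58896
T_{1}^{(1)} = -6.34026 + (-6.34026 − (-14.61942))/3 = -3.58054
T_{2}^{(1)} = -2.58896 + (-2.58896 − (-6.34026))/3 = -1.33853
T_{2}^{(2)} = -1.33853 + (-1.33853 − (-3.58054))/15 = -1.18906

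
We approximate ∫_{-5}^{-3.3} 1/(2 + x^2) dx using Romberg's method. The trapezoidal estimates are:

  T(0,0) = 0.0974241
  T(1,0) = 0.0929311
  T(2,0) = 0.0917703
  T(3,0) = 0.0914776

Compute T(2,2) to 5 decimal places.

Richardson extrapolation on the trapezoidal column (denominator 4−1=3):
T(1,1) = (4·0.0929311 − 0.0974241) / 3 = 0.0914334
T(2,1) = (4·0.0917703 − 0.0929311) / 3 = 0.0913834
T(2,2) = (16·0.0913834 − 0.0914334) / 15 = 0.0913801
(Column j=1 coincides with Simpson's rule on the same nodes.)

0.09138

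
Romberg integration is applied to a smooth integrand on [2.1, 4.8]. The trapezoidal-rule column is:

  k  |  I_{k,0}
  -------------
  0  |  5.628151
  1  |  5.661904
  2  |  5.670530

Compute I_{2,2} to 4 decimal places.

5.6734

I_{1,1} = (4·5.661904 − 5.628151) / 3 = 5.673155
I_{2,1} = 5.670530 + (5.670530 − 5.661904)/3 = 5.673405
I_{2,2} = (16·5.673405 − 5.673155) / 15 = 5.673422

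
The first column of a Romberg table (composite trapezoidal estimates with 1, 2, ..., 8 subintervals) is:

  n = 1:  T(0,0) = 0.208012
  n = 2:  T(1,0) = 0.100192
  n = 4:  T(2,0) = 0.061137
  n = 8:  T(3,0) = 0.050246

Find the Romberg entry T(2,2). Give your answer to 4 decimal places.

0.0470

T(1,1) = (4·0.100192 − 0.208012) / 3 = 0.064252
T(2,1) = (4·0.061137 − 0.100192) / 3 = 0.048119
T(2,2) = (16·0.048119 − 0.064252) / 15 = 0.047043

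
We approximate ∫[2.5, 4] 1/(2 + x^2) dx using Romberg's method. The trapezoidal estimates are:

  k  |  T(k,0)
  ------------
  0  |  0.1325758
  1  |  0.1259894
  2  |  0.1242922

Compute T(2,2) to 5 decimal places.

Richardson extrapolation on the trapezoidal column (denominator 4−1=3):
T(1,1) = (4·0.1259894 − 0.1325758) / 3 = 0.1237939
T(2,1) = (4·0.1242922 − 0.1259894) / 3 = 0.1237265
T(2,2) = 0.1237265 + (0.1237265 − 0.1237939)/15 = 0.1237220

0.12372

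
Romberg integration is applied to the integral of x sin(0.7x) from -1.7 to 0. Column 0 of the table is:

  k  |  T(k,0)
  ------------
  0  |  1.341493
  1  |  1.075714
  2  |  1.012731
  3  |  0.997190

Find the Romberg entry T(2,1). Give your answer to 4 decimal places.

Richardson extrapolation on the trapezoidal column (denominator 4−1=3):
T(2,1) = (4·1.012731 − 1.075714) / 3 = 0.991737
(Column j=1 coincides with Simpson's rule on the same nodes.)

0.9917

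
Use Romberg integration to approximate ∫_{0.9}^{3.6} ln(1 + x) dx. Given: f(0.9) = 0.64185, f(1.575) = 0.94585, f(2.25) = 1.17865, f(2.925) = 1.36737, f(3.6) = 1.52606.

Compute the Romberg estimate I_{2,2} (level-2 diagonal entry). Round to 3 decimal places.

3.100

I_{0,0} (trapezoid, 1 panel, h=2.7000): 2.92668
I_{1,0} (trapezoid, 2 panels, h=1.3500): 3.05452
I_{2,0} (trapezoid, 4 panels, h=0.6750): 3.08868
I_{1,1} = 3.05452 + (3.05452 − 2.92668)/3 = 3.09713
I_{2,1} = 3.08868 + (3.08868 − 3.05452)/3 = 3.10007
I_{2,2} = 3.10007 + (3.10007 − 3.09713)/15 = 3.10027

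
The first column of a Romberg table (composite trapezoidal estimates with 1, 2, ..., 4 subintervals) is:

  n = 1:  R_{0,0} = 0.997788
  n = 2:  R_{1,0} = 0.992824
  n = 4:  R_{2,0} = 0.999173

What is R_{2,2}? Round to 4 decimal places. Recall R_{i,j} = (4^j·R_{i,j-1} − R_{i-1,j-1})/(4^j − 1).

1.0020

Richardson extrapolation on the trapezoidal column (denominator 4−1=3):
R_{1,1} = 0.992824 + (0.992824 − 0.997788)/3 = 0.991169
R_{2,1} = (4·0.999173 − 0.992824) / 3 = 1.001289
R_{2,2} = 1.001289 + (1.001289 − 0.991169)/15 = 1.001964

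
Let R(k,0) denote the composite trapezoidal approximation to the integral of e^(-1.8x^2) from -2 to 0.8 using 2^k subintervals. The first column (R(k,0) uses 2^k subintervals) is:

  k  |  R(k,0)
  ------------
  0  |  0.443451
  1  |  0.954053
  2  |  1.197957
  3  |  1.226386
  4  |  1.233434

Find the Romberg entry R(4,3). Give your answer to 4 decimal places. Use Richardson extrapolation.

1.2358

Richardson extrapolation on the trapezoidal column (denominator 4−1=3):
R(2,1) = (4·1.197957 − 0.954053) / 3 = 1.279258
R(3,1) = (4·1.226386 − 1.197957) / 3 = 1.235862
R(4,1) = 1.233434 + (1.233434 − 1.226386)/3 = 1.235783
R(3,2) = (16·1.235862 − 1.279258) / 15 = 1.232969
R(4,2) = (16·1.235783 − 1.235862) / 15 = 1.235778
R(4,3) = (64·1.235778 − 1.232969) / 63 = 1.235823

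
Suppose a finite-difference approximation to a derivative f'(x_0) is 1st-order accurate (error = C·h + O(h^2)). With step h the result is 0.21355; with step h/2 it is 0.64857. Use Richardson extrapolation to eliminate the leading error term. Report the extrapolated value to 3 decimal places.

1.084

Extrapolated value = (2·A(h/2) − A(h)) / (2 − 1)
= (2·0.64857 − 0.21355) / 1
= 1.08359 / 1 = 1.08359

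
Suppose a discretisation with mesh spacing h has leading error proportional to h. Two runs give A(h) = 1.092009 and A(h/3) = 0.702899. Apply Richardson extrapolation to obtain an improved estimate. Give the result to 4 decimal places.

The leading error scales as h; refining by a factor of 3 reduces it by 3^1 = 3.
Extrapolated value = (3·A(h/3) − A(h)) / (3 − 1)
= (3·0.702899 − 1.092009) / 2
= 1.016688 / 2 = 0.508344

0.5083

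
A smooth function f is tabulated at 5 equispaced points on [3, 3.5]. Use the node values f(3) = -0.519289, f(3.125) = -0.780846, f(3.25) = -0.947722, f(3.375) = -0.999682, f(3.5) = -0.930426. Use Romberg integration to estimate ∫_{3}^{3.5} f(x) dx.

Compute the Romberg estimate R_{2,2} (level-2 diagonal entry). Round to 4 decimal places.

-0.4361

R_{0,0} (trapezoid, 1 panel, h=0.5000): -0.362429
R_{1,0} (trapezoid, 2 panels, h=0.2500): -0.418145
R_{2,0} (trapezoid, 4 panels, h=0.1250): -0.431638
R_{1,1} = -0.418145 + (-0.418145 − (-0.362429))/3 = -0.436717
R_{2,1} = -0.431638 + (-0.431638 − (-0.418145))/3 = -0.436136
R_{2,2} = -0.436136 + (-0.436136 − (-0.436717))/15 = -0.436097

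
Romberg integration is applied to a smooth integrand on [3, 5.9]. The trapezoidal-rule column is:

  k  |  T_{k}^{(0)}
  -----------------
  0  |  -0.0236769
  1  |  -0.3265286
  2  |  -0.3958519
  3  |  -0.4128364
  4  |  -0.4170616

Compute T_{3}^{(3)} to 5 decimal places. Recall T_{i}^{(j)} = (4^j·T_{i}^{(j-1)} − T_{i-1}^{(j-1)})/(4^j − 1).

-0.41847

Richardson extrapolation on the trapezoidal column (denominator 4−1=3):
T_{1}^{(1)} = -0.3265286 + (-0.3265286 − (-0.0236769))/3 = -0.4274792
T_{2}^{(1)} = (4·(-0.3958519) − (-0.3265286)) / 3 = -0.4189597
T_{3}^{(1)} = -0.4128364 + (-0.4128364 − (-0.3958519))/3 = -0.4184979
T_{2}^{(2)} = (16·(-0.4189597) − (-0.4274792)) / 15 = -0.4183917
T_{3}^{(2)} = -0.4184979 + (-0.4184979 − (-0.4189597))/15 = -0.4184671
T_{3}^{(3)} = -0.4184671 + (-0.4184671 − (-0.4183917))/63 = -0.4184683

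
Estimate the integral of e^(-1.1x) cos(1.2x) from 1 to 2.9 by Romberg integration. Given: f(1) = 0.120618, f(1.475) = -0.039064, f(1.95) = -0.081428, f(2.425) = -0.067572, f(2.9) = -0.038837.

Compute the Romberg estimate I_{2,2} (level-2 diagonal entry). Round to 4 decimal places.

-0.0806

I_{0,0} (trapezoid, 1 panel, h=1.9000): 0.077692
I_{1,0} (trapezoid, 2 panels, h=0.9500): -0.038511
I_{2,0} (trapezoid, 4 panels, h=0.4750): -0.069907
I_{1,1} = -0.038511 + (-0.038511 − 0.077692)/3 = -0.077245
I_{2,1} = -0.069907 + (-0.069907 − (-0.038511))/3 = -0.080372
I_{2,2} = -0.080372 + (-0.080372 − (-0.077245))/15 = -0.080580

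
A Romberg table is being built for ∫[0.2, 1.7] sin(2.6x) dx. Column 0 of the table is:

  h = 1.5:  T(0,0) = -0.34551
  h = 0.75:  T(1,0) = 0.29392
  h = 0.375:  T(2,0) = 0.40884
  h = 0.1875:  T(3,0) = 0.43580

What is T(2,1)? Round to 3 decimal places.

0.447

T(2,1) = (4·0.40884 − 0.29392) / 3 = 0.44715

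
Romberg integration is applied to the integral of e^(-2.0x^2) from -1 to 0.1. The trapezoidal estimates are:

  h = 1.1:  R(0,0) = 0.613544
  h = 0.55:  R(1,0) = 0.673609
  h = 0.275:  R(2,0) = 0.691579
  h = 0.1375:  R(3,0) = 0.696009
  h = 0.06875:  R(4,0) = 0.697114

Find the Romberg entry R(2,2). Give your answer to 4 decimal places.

0.6978

Richardson extrapolation on the trapezoidal column (denominator 4−1=3):
R(1,1) = 0.673609 + (0.673609 − 0.613544)/3 = 0.693631
R(2,1) = (4·0.691579 − 0.673609) / 3 = 0.697569
R(2,2) = 0.697569 + (0.697569 − 0.693631)/15 = 0.697832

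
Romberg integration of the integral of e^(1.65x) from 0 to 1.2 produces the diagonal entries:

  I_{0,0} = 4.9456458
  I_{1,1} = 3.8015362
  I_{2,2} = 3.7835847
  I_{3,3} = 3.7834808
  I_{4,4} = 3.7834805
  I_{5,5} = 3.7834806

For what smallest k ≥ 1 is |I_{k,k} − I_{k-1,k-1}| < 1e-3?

|I_{1,1} − I_{0,0}| = 1.1441096 ≥ 1e-3
|I_{2,2} − I_{1,1}| = 0.0179515 ≥ 1e-3
|I_{3,3} − I_{2,2}| = 0.0001039 < 1e-3

k = 3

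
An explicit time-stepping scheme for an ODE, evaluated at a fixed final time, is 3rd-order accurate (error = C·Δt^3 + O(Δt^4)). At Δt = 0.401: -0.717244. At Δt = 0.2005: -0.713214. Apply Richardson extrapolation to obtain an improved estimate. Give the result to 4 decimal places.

The leading error scales as Δt^3; refining by a factor of 2 reduces it by 2^3 = 8.
Extrapolated value = (8·A(Δt/2) − A(Δt)) / (8 − 1)
= (8·(-0.713214) − (-0.717244)) / 7
= -4.988468 / 7 = -0.712638

-0.7126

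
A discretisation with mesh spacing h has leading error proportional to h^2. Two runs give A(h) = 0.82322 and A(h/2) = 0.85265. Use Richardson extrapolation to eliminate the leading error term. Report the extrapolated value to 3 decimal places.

0.862

Extrapolated value = (4·A(h/2) − A(h)) / (4 − 1)
= (4·0.85265 − 0.82322) / 3
= 2.58738 / 3 = 0.86246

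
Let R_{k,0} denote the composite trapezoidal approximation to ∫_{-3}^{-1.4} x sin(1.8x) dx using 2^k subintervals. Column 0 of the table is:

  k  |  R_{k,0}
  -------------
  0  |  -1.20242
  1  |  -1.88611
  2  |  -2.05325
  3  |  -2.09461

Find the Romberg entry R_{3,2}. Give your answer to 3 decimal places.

-2.108

R_{2,1} = (4·(-2.05325) − (-1.88611)) / 3 = -2.10896
R_{3,1} = (4·(-2.09461) − (-2.05325)) / 3 = -2.10840
R_{3,2} = -2.10840 + (-2.10840 − (-2.10896))/15 = -2.10836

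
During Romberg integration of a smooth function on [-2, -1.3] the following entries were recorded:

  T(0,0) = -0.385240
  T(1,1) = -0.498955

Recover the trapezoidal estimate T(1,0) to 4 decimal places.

-0.4705

From T(1,1) = (4·T(1,0) − T(0,0))/3, solve for T(1,0):
4·T(1,0) = 3·(-0.498955) + (-0.385240) = -1.882105
T(1,0) = -0.470526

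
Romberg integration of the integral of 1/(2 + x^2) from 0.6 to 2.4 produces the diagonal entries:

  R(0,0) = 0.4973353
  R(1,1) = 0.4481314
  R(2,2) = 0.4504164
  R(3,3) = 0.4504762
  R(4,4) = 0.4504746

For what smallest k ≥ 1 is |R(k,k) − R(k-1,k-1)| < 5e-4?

k = 3

|R(1,1) − R(0,0)| = 0.0492039 ≥ 5e-4
|R(2,2) − R(1,1)| = 0.0022850 ≥ 5e-4
|R(3,3) − R(2,2)| = 0.0000598 < 5e-4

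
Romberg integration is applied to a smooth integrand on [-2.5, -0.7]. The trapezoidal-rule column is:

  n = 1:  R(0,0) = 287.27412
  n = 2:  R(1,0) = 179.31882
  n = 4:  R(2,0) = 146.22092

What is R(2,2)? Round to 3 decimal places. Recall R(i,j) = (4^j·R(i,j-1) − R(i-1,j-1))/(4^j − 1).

R(1,1) = (4·179.31882 − 287.27412) / 3 = 143.33372
R(2,1) = (4·146.22092 − 179.31882) / 3 = 135.18829
R(2,2) = (16·135.18829 − 143.33372) / 15 = 134.64526

134.645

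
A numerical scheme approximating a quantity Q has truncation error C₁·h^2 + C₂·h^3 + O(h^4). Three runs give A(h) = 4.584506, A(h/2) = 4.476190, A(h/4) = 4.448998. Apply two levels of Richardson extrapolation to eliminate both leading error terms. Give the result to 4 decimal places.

4.4399

First eliminate the h^2 term (factor 2^2 = 4):
  B₁ = (4·4.476190 − 4.584506)/3 = 4.440085
  B₂ = (4·4.448998 − 4.476190)/3 = 4.439934
Then eliminate the h^3 term (factor 2^3 = 8):
  (8·4.439934 − 4.440085)/7 = 4.439912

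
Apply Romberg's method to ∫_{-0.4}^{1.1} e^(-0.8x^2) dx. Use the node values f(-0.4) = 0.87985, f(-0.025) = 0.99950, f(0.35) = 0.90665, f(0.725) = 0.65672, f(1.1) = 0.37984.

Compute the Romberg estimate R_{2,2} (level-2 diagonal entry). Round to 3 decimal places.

1.212

R_{0,0} (trapezoid, 1 panel, h=1.5000): 0.94477
R_{1,0} (trapezoid, 2 panels, h=0.7500): 1.15237
R_{2,0} (trapezoid, 4 panels, h=0.3750): 1.19727
R_{1,1} = 1.15237 + (1.15237 − 0.94477)/3 = 1.22157
R_{2,1} = 1.19727 + (1.19727 − 1.15237)/3 = 1.21224
R_{2,2} = 1.21224 + (1.21224 − 1.22157)/15 = 1.21162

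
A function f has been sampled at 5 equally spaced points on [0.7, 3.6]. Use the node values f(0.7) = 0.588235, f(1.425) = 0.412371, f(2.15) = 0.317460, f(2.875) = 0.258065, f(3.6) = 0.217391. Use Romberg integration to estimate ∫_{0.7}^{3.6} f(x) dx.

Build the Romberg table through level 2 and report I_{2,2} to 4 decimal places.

0.9958

I_{0,0} (trapezoid, 1 panel, h=2.9000): 1.168158
I_{1,0} (trapezoid, 2 panels, h=1.4500): 1.044396
I_{2,0} (trapezoid, 4 panels, h=0.7250): 1.008264
I_{1,1} = 1.044396 + (1.044396 − 1.168158)/3 = 1.003142
I_{2,1} = 1.008264 + (1.008264 − 1.044396)/3 = 0.996220
I_{2,2} = 0.996220 + (0.996220 − 1.003142)/15 = 0.995759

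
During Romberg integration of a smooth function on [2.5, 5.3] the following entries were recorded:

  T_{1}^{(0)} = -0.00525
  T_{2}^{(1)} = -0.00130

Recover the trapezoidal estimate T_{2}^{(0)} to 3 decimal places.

-0.002

From T_{2}^{(1)} = (4·T_{2}^{(0)} − T_{1}^{(0)})/3, solve for T_{2}^{(0)}:
4·T_{2}^{(0)} = 3·(-0.00130) + (-0.00525) = -0.00915
T_{2}^{(0)} = -0.00229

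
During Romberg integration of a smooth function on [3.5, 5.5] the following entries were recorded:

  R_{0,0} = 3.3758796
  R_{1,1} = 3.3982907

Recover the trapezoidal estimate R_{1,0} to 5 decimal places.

From R_{1,1} = (4·R_{1,0} − R_{0,0})/3, solve for R_{1,0}:
4·R_{1,0} = 3·3.3982907 + 3.3758796 = 13.5707517
R_{1,0} = 3.3926879

3.39269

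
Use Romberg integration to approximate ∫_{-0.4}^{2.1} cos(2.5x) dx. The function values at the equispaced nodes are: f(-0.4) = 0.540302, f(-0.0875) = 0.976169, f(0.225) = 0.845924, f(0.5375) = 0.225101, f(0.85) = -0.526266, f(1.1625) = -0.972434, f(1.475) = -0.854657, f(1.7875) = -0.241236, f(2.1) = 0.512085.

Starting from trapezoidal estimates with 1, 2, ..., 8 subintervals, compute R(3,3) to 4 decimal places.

R(0,0) (trapezoid, 1 panel, h=2.5000): 1.315484
R(1,0) (trapezoid, 2 panels, h=1.2500): -0.000091
R(2,0) (trapezoid, 4 panels, h=0.6250): -0.005503
R(3,0) (trapezoid, 8 panels, h=0.3125): -0.006627
R(1,1) = -0.000091 + (-0.000091 − 1.315484)/3 = -0.438616
R(2,1) = -0.005503 + (-0.005503 − (-0.000091))/3 = -0.007307
R(3,1) = -0.006627 + (-0.006627 − (-0.005503))/3 = -0.007002
R(2,2) = -0.007307 + (-0.007307 − (-0.438616))/15 = 0.021447
R(3,2) = -0.007002 + (-0.007002 − (-0.007307))/15 = -0.006982
R(3,3) = -0.006982 + (-0.006982 − 0.021447)/63 = -0.007433

-0.0074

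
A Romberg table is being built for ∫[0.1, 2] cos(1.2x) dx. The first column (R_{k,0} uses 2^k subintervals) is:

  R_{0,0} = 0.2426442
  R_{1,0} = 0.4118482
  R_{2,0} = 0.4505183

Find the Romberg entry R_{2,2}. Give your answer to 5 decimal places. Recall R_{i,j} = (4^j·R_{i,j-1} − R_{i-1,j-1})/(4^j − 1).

0.46309

Richardson extrapolation on the trapezoidal column (denominator 4−1=3):
R_{1,1} = (4·0.4118482 − 0.2426442) / 3 = 0.4682495
R_{2,1} = (4·0.4505183 − 0.4118482) / 3 = 0.4634083
R_{2,2} = (16·0.4634083 − 0.4682495) / 15 = 0.4630856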